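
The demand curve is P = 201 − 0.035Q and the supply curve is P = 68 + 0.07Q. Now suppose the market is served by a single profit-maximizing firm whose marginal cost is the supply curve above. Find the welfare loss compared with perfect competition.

Competitive equilibrium: 201 − 0.035Q = 68 + 0.07Q → Q* = 1266.6667, P* = 156.6667.
Marginal revenue: MR = 201 − 0.07Q. Set MR = MC: 201 − 0.07Q = 68 + 0.07Q → Q_m = 950.
Price P_m = 201 − 0.035·950 = 167.75; MC(Q_m) = 68 + 0.07·950 = 134.5.
Competitive Q* = 1266.6667, so ΔQ = 316.6667; wedge = 167.75 − 134.5 = 33.25.
Welfare loss = ½ × 316.6667 × 33.25 = 5264.58.

5264.58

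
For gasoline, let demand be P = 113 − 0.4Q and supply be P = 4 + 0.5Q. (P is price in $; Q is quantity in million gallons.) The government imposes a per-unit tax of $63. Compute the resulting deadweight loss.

Competitive equilibrium: 113 − 0.4Q = 4 + 0.5Q → Q* = 121.1111, P* = 64.5556.
With the tax, the buyer price exceeds the seller price by 63: (113 − 0.4Q) − (4 + 0.5Q) = 63 → Q' = 51.1111.
ΔQ = 121.1111 − 51.1111 = 70; the wedge equals the tax, 63.
DWL = ½ × 70 × 63 = $2205 million.

$2205 million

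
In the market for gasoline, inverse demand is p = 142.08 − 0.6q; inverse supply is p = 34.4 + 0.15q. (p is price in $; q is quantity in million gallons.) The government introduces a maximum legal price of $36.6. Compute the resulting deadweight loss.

$6231.35 million

Competitive equilibrium: 142.08 − 0.6q = 34.4 + 0.15q → q* = 143.5733, p* = 55.936.
At the ceiling p = 36.6, quantity supplied = (36.6 − 34.4)/0.15 = 14.6667.
Willingness to pay at q' = 14.6667: 142.08 − 0.6·14.6667 = 133.28.
Δq = 143.5733 − 14.6667 = 128.9066; wedge = 133.28 − 36.6 = 96.68.
Welfare loss = ½ × 128.9066 × 96.68 = $6231.35 million.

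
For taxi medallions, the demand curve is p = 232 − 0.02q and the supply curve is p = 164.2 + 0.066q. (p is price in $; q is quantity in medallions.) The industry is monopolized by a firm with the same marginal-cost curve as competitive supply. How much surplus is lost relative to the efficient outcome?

$951.44

Competitive equilibrium: 232 − 0.02q = 164.2 + 0.066q → q* = 788.37209, p* = 216.23256.
Marginal revenue: MR = 232 − 0.04q. Set MR = MC: 232 − 0.04q = 164.2 + 0.066q → q_m = 639.62264.
Price p_m = 232 − 0.02·639.62264 = 219.20755; MC(q_m) = 164.2 + 0.066·639.62264 = 206.41509.
Competitive q* = 788.37209, so Δq = 148.74945; wedge = 219.20755 − 206.41509 = 12.79246.
The triangle = ½ × 148.74945 × 12.79246 = $951.44.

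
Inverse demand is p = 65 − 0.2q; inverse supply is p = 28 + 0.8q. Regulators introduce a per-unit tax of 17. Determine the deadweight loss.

Competitive equilibrium: 65 − 0.2q = 28 + 0.8q → q* = 37, p* = 57.6.
With the tax, the buyer price exceeds the seller price by 17: (65 − 0.2q) − (28 + 0.8q) = 17 → q' = 20.
Δq = 37 − 20 = 17; the wedge equals the tax, 17.
The triangle = ½ × 17 × 17 = 144.50.

144.50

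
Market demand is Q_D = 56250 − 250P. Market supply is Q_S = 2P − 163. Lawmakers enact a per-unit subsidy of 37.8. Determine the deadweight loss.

1417.50

In inverse form: demand P = 225 − 0.004Q, supply P = 81.5 + 0.5Q.
Competitive equilibrium: 225 − 0.004Q = 81.5 + 0.5Q → Q* = 284.7222, P* = 223.8611.
The subsidy lowers effective supply by 37.8: P = 43.7 + 0.5Q.
New quantity: 225 − 0.004Q = 43.7 + 0.5Q → Q' = 359.7222.
Overproduction ΔQ = 359.7222 − 284.7222 = 75; wedge = subsidy = 37.8.
Deadweight loss = ½ × 75 × 37.8 = 1417.50.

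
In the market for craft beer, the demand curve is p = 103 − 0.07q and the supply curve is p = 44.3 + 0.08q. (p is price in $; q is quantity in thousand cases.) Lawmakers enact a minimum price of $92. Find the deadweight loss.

Competitive equilibrium: 103 − 0.07q = 44.3 + 0.08q → q* = 391.3333, p* = 75.6067.
At the floor p = 92, quantity demanded = (103 − 92)/0.07 = 157.1429.
Sellers' marginal cost at q' = 157.1429: 44.3 + 0.08·157.1429 = 56.8714.
Δq = 391.3333 − 157.1429 = 234.1904; wedge = 92 − 56.8714 = 35.1286.
Deadweight loss = ½ × 234.1904 × 35.1286 = $4113.39 thousand.

$4113.39 thousand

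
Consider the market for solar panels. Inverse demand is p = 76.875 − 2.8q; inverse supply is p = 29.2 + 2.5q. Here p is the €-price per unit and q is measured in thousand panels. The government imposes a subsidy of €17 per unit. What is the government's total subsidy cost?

€207.45 thousand

Competitive equilibrium: 76.875 − 2.8q = 29.2 + 2.5q → q* = 8.9953, p* = 51.6882.
The subsidy lowers effective supply by 17: p = 12.2 + 2.5q.
New quantity: 76.875 − 2.8q = 12.2 + 2.5q → q' = 12.2028.
Total subsidy cost = 17 × 12.2028 = €207.45 thousand.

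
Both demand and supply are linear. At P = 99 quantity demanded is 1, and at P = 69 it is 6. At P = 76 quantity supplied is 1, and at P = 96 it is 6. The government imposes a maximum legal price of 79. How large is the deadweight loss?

12.01

Demand slope = (69 − 99)/(6 − 1) = −6, so P = 105 − 6Q.
Supply slope = (96 − 76)/(6 − 1) = 4, so P = 72 + 4Q.
Competitive equilibrium: 105 − 6Q = 72 + 4Q → Q* = 3.3, P* = 85.2.
At the ceiling P = 79, quantity supplied = (79 − 72)/4 = 1.75.
Willingness to pay at Q' = 1.75: 105 − 6·1.75 = 94.5.
ΔQ = 3.3 − 1.75 = 1.55; wedge = 94.5 − 79 = 15.5.
DWL = ½ × 1.55 × 15.5 = 12.01.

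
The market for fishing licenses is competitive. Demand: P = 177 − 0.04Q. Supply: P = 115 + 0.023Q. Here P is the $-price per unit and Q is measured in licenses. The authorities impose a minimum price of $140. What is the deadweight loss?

$110.12

Competitive equilibrium: 177 − 0.04Q = 115 + 0.023Q → Q* = 984.127, P* = 137.6349.
At the floor P = 140, quantity demanded = (177 − 140)/0.04 = 925.
Sellers' marginal cost at Q' = 925: 115 + 0.023·925 = 136.275.
ΔQ = 984.127 − 925 = 59.127; wedge = 140 − 136.275 = 3.725.
DWL = ½ × 59.127 × 3.725 = $110.12.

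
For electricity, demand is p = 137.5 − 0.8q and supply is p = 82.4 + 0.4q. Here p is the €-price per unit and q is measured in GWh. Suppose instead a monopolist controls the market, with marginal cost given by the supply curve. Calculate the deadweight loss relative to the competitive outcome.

€202.40

Competitive equilibrium: 137.5 − 0.8q = 82.4 + 0.4q → q* = 45.9167, p* = 100.7667.
Marginal revenue: MR = 137.5 − 1.6q. Set MR = MC: 137.5 − 1.6q = 82.4 + 0.4q → q_m = 27.55.
Price p_m = 137.5 − 0.8·27.55 = 115.46; MC(q_m) = 82.4 + 0.4·27.55 = 93.42.
Competitive q* = 45.9167, so Δq = 18.3667; wedge = 115.46 − 93.42 = 22.04.
Welfare loss = ½ × 18.3667 × 22.04 = €202.40.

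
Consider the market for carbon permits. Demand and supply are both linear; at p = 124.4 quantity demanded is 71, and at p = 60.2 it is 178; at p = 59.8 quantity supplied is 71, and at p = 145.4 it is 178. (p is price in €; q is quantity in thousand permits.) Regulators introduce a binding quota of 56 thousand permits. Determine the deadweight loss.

€2616.91 thousand

Demand slope = (60.2 − 124.4)/(178 − 71) = −0.6, so p = 167 − 0.6q.
Supply slope = (145.4 − 59.8)/(178 − 71) = 0.8, so p = 3 + 0.8q.
Competitive equilibrium: 167 − 0.6q = 3 + 0.8q → q* = 117.14286, p* = 96.71429.
At q = 56: demand price = 167 − 0.6·56 = 133.4; supply price = 3 + 0.8·56 = 47.8.
Δq = 117.14286 − 56 = 61.14286; wedge = 133.4 − 47.8 = 85.6.
Welfare loss = ½ × 61.14286 × 85.6 = €2616.91 thousand.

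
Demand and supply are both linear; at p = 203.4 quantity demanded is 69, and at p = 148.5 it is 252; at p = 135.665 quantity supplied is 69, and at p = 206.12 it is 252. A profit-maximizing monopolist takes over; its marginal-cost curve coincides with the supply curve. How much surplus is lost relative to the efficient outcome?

Demand slope = (148.5 − 203.4)/(252 − 69) = −0.3, so p = 224.1 − 0.3q.
Supply slope = (206.12 − 135.665)/(252 − 69) = 0.385, so p = 109.1 + 0.385q.
Competitive equilibrium: 224.1 − 0.3q = 109.1 + 0.385q → q* = 167.8832, p* = 173.735.
Marginal revenue: MR = 224.1 − 0.6q. Set MR = MC: 224.1 − 0.6q = 109.1 + 0.385q → q_m = 116.7513.
Price p_m = 224.1 − 0.3·116.7513 = 189.0746; MC(q_m) = 109.1 + 0.385·116.7513 = 154.0493.
Competitive q* = 167.8832, so Δq = 51.1319; wedge = 189.0746 − 154.0493 = 35.0253.
Welfare loss = ½ × 51.1319 × 35.0253 = 895.46.

895.46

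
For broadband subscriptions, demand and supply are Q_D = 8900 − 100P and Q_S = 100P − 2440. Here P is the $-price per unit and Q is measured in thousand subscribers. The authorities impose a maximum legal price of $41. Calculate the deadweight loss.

$24649 thousand

In inverse form: demand P = 89 − 0.01Q, supply P = 24.4 + 0.01Q.
Competitive equilibrium: 89 − 0.01Q = 24.4 + 0.01Q → Q* = 3230, P* = 56.7.
At the ceiling P = 41, quantity supplied = (41 − 24.4)/0.01 = 1660.
Willingness to pay at Q' = 1660: 89 − 0.01·1660 = 72.4.
ΔQ = 3230 − 1660 = 1570; wedge = 72.4 − 41 = 31.4.
DWL = ½ × 1570 × 31.4 = $24649 thousand.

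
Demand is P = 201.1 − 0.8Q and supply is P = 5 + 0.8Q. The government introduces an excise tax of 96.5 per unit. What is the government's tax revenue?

6007.125

Competitive equilibrium: 201.1 − 0.8Q = 5 + 0.8Q → Q* = 122.5625, P* = 103.05.
With the tax, the buyer price exceeds the seller price by 96.5: (201.1 − 0.8Q) − (5 + 0.8Q) = 96.5 → Q' = 62.25.
Tax revenue = 96.5 × 62.25 = 6007.125.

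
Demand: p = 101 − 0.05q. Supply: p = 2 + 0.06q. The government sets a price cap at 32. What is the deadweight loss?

8800

Competitive equilibrium: 101 − 0.05q = 2 + 0.06q → q* = 900, p* = 56.
At the ceiling p = 32, quantity supplied = (32 − 2)/0.06 = 500.
Willingness to pay at q' = 500: 101 − 0.05·500 = 76.
Δq = 900 − 500 = 400; wedge = 76 − 32 = 44.
Deadweight loss = ½ × 400 × 44 = 8800.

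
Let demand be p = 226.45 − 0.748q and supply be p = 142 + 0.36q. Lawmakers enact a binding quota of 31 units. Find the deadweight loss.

1132.77

Competitive equilibrium: 226.45 − 0.748q = 142 + 0.36q → q* = 76.2184, p* = 169.4386.
At q = 31: demand price = 226.45 − 0.748·31 = 203.262; supply price = 142 + 0.36·31 = 153.16.
Δq = 76.2184 − 31 = 45.2184; wedge = 203.262 − 153.16 = 50.102.
DWL = ½ × 45.2184 × 50.102 = 1132.77.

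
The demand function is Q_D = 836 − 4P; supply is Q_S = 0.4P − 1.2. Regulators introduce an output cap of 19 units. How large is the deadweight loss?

In inverse form: demand P = 209 − 0.25Q, supply P = 3 + 2.5Q.
Competitive equilibrium: 209 − 0.25Q = 3 + 2.5Q → Q* = 74.9091, P* = 190.2727.
At Q = 19: demand price = 209 − 0.25·19 = 204.25; supply price = 3 + 2.5·19 = 50.5.
ΔQ = 74.9091 − 19 = 55.9091; wedge = 204.25 − 50.5 = 153.75.
The triangle = ½ × 55.9091 × 153.75 = 4298.01.

4298.01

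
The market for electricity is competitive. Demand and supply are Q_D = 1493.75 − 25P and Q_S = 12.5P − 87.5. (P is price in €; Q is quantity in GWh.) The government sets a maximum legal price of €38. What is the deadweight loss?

In inverse form: demand P = 59.75 − 0.04Q, supply P = 7 + 0.08Q.
Competitive equilibrium: 59.75 − 0.04Q = 7 + 0.08Q → Q* = 439.5833, P* = 42.1667.
At the ceiling P = 38, quantity supplied = (38 − 7)/0.08 = 387.5.
Willingness to pay at Q' = 387.5: 59.75 − 0.04·387.5 = 44.25.
ΔQ = 439.5833 − 387.5 = 52.0833; wedge = 44.25 − 38 = 6.25.
Deadweight loss = ½ × 52.0833 × 6.25 = €162.76.

€162.76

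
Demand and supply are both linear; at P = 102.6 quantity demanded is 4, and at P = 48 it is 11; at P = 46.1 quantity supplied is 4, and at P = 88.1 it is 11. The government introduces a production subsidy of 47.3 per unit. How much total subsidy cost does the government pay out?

544.98

Demand slope = (48 − 102.6)/(11 − 4) = −7.8, so P = 133.8 − 7.8Q.
Supply slope = (88.1 − 46.1)/(11 − 4) = 6, so P = 22.1 + 6Q.
Competitive equilibrium: 133.8 − 7.8Q = 22.1 + 6Q → Q* = 8.0942, P* = 70.6652.
The subsidy lowers effective supply by 47.3: P = 6Q − 25.2.
New quantity: 133.8 − 7.8Q = 6Q − 25.2 → Q' = 11.5217.
Total subsidy cost = 47.3 × 11.5217 = 544.98.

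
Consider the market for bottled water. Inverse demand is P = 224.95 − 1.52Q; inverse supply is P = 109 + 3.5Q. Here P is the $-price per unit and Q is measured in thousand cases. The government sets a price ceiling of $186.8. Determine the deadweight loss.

Competitive equilibrium: 224.95 − 1.52Q = 109 + 3.5Q → Q* = 23.0976, P* = 189.8416.
At the ceiling P = 186.8, quantity supplied = (186.8 − 109)/3.5 = 22.2286.
Willingness to pay at Q' = 22.2286: 224.95 − 1.52·22.2286 = 191.1625.
ΔQ = 23.0976 − 22.2286 = 0.869; wedge = 191.1625 − 186.8 = 4.3625.
Welfare loss = ½ × 0.869 × 4.3625 = $1.90 thousand.

$1.90 thousand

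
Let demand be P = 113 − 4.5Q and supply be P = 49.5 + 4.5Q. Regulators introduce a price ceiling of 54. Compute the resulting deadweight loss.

Competitive equilibrium: 113 − 4.5Q = 49.5 + 4.5Q → Q* = 7.05556, P* = 81.25.
At the ceiling P = 54, quantity supplied = (54 − 49.5)/4.5 = 1.
Willingness to pay at Q' = 1: 113 − 4.5·1 = 108.5.
ΔQ = 7.05556 − 1 = 6.05556; wedge = 108.5 − 54 = 54.5.
Deadweight loss = ½ × 6.05556 × 54.5 = 165.01.

165.01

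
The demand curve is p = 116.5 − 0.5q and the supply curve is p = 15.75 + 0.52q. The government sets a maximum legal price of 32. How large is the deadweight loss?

2325.38

Competitive equilibrium: 116.5 − 0.5q = 15.75 + 0.52q → q* = 98.77451, p* = 67.11275.
At the ceiling p = 32, quantity supplied = (32 − 15.75)/0.52 = 31.25.
Willingness to pay at q' = 31.25: 116.5 − 0.5·31.25 = 100.875.
Δq = 98.77451 − 31.25 = 67.52451; wedge = 100.875 − 32 = 68.875.
DWL = ½ × 67.52451 × 68.875 = 2325.38.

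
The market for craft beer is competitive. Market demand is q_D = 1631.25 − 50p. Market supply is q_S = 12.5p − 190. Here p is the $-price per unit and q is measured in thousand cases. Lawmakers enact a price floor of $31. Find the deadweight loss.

In inverse form: demand p = 32.625 − 0.02q, supply p = 15.2 + 0.08q.
Competitive equilibrium: 32.625 − 0.02q = 15.2 + 0.08q → q* = 174.25, p* = 29.14.
At the floor p = 31, quantity demanded = (32.625 − 31)/0.02 = 81.25.
Sellers' marginal cost at q' = 81.25: 15.2 + 0.08·81.25 = 21.7.
Δq = 174.25 − 81.25 = 93; wedge = 31 − 21.7 = 9.3.
DWL = ½ × 93 × 9.3 = $432.45 thousand.

$432.45 thousand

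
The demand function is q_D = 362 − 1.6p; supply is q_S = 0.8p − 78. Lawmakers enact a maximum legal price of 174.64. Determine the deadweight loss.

In inverse form: demand p = 226.25 − 0.625q, supply p = 97.5 + 1.25q.
Competitive equilibrium: 226.25 − 0.625q = 97.5 + 1.25q → q* = 68.6667, p* = 183.3333.
At the ceiling p = 174.64, quantity supplied = (174.64 − 97.5)/1.25 = 61.712.
Willingness to pay at q' = 61.712: 226.25 − 0.625·61.712 = 187.68.
Δq = 68.6667 − 61.712 = 6.9547; wedge = 187.68 − 174.64 = 13.04.
DWL = ½ × 6.9547 × 13.04 = 45.34.

45.34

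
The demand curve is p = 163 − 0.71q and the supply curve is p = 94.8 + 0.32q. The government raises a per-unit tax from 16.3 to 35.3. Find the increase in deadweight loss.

Competitive equilibrium: 163 − 0.71q = 94.8 + 0.32q → q* = 66.2136, p* = 115.9883.
For a per-unit tax t: Δq = t/1.03, so DWL = ½·t·(t/1.03) = t²/2.06.
At t = 16.3: DWL = 128.976. At t = 35.3: DWL = 604.898.
Increase = 604.898 − 128.976 = 475.92.

475.92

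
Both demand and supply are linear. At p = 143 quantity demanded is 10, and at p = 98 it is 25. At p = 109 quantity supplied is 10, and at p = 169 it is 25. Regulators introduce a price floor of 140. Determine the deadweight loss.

Demand slope = (98 − 143)/(25 − 10) = −3, so p = 173 − 3q.
Supply slope = (169 − 109)/(25 − 10) = 4, so p = 69 + 4q.
Competitive equilibrium: 173 − 3q = 69 + 4q → q* = 14.8571, p* = 128.4286.
At the floor p = 140, quantity demanded = (173 − 140)/3 = 11.
Sellers' marginal cost at q' = 11: 69 + 4·11 = 113.
Δq = 14.8571 − 11 = 3.8571; wedge = 140 − 113 = 27.
Welfare loss = ½ × 3.8571 × 27 = 52.07.

52.07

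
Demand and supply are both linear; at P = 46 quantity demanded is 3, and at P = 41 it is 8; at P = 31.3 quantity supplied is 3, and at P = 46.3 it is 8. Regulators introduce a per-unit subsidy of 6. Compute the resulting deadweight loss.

4.50

Demand slope = (41 − 46)/(8 − 3) = −1, so P = 49 − Q.
Supply slope = (46.3 − 31.3)/(8 − 3) = 3, so P = 22.3 + 3Q.
Competitive equilibrium: 49 − Q = 22.3 + 3Q → Q* = 6.675, P* = 42.325.
The subsidy lowers effective supply by 6: P = 16.3 + 3Q.
New quantity: 49 − Q = 16.3 + 3Q → Q' = 8.175.
Overproduction ΔQ = 8.175 − 6.675 = 1.5; wedge = subsidy = 6.
DWL = ½ × 1.5 × 6 = 4.50.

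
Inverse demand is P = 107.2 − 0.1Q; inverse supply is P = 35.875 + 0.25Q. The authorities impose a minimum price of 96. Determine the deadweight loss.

Competitive equilibrium: 107.2 − 0.1Q = 35.875 + 0.25Q → Q* = 203.7857, P* = 86.8214.
At the floor P = 96, quantity demanded = (107.2 − 96)/0.1 = 112.
Sellers' marginal cost at Q' = 112: 35.875 + 0.25·112 = 63.875.
ΔQ = 203.7857 − 112 = 91.7857; wedge = 96 − 63.875 = 32.125.
Deadweight loss = ½ × 91.7857 × 32.125 = 1474.31.

1474.31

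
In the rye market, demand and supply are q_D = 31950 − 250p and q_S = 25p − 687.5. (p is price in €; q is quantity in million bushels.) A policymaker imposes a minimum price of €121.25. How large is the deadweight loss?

In inverse form: demand p = 127.8 − 0.004q, supply p = 27.5 + 0.04q.
Competitive equilibrium: 127.8 − 0.004q = 27.5 + 0.04q → q* = 2279.5455, p* = 118.6818.
At the floor p = 121.25, quantity demanded = (127.8 − 121.25)/0.004 = 1637.5.
Sellers' marginal cost at q' = 1637.5: 27.5 + 0.04·1637.5 = 93.
Δq = 2279.5455 − 1637.5 = 642.0455; wedge = 121.25 − 93 = 28.25.
Deadweight loss = ½ × 642.0455 × 28.25 = €9068.89 million.

€9068.89 million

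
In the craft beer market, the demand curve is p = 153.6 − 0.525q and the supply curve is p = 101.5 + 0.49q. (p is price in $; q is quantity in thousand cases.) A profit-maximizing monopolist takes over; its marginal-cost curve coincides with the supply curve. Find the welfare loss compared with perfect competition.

Competitive equilibrium: 153.6 − 0.525q = 101.5 + 0.49q → q* = 51.33, p* = 126.6517.
Marginal revenue: MR = 153.6 − 1.05q. Set MR = MC: 153.6 − 1.05q = 101.5 + 0.49q → q_m = 33.8312.
Price p_m = 153.6 − 0.525·33.8312 = 135.8386; MC(q_m) = 101.5 + 0.49·33.8312 = 118.0773.
Competitive q* = 51.33, so Δq = 17.4988; wedge = 135.8386 − 118.0773 = 17.7613.
The triangle = ½ × 17.4988 × 17.7613 = $155.40 thousand.

$155.40 thousand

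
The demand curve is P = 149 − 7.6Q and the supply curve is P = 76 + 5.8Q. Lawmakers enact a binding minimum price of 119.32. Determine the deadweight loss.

15.94

Competitive equilibrium: 149 − 7.6Q = 76 + 5.8Q → Q* = 5.4478, P* = 107.597.
At the floor P = 119.32, quantity demanded = (149 − 119.32)/7.6 = 3.9053.
Sellers' marginal cost at Q' = 3.9053: 76 + 5.8·3.9053 = 98.6507.
ΔQ = 5.4478 − 3.9053 = 1.5425; wedge = 119.32 − 98.6507 = 20.6693.
Welfare loss = ½ × 1.5425 × 20.6693 = 15.94.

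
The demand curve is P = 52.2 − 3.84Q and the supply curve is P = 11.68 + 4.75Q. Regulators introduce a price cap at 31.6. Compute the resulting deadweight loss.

1.18

Competitive equilibrium: 52.2 − 3.84Q = 11.68 + 4.75Q → Q* = 4.7171, P* = 34.0863.
At the ceiling P = 31.6, quantity supplied = (31.6 − 11.68)/4.75 = 4.1937.
Willingness to pay at Q' = 4.1937: 52.2 − 3.84·4.1937 = 36.0962.
ΔQ = 4.7171 − 4.1937 = 0.5234; wedge = 36.0962 − 31.6 = 4.4962.
Welfare loss = ½ × 0.5234 × 4.4962 = 1.18.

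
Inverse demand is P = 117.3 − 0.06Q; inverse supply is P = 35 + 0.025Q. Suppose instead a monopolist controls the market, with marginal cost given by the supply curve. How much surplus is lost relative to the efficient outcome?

Competitive equilibrium: 117.3 − 0.06Q = 35 + 0.025Q → Q* = 968.23529, P* = 59.20588.
Marginal revenue: MR = 117.3 − 0.12Q. Set MR = MC: 117.3 − 0.12Q = 35 + 0.025Q → Q_m = 567.58621.
Price P_m = 117.3 − 0.06·567.58621 = 83.24483; MC(Q_m) = 35 + 0.025·567.58621 = 49.18966.
Competitive Q* = 968.23529, so ΔQ = 400.64908; wedge = 83.24483 − 49.18966 = 34.05517.
Deadweight loss = ½ × 400.64908 × 34.05517 = 6822.09.

6822.09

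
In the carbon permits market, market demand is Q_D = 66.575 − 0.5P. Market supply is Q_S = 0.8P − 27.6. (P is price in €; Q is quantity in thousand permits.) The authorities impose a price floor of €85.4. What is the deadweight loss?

In inverse form: demand P = 133.15 − 2Q, supply P = 34.5 + 1.25Q.
Competitive equilibrium: 133.15 − 2Q = 34.5 + 1.25Q → Q* = 30.3538, P* = 72.4423.
At the floor P = 85.4, quantity demanded = (133.15 − 85.4)/2 = 23.875.
Sellers' marginal cost at Q' = 23.875: 34.5 + 1.25·23.875 = 64.3438.
ΔQ = 30.3538 − 23.875 = 6.4788; wedge = 85.4 − 64.3438 = 21.0562.
Welfare loss = ½ × 6.4788 × 21.0562 = €68.21 thousand.

€68.21 thousand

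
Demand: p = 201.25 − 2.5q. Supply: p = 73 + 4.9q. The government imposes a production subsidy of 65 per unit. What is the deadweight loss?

285.47

Competitive equilibrium: 201.25 − 2.5q = 73 + 4.9q → q* = 17.3311, p* = 157.9223.
The subsidy lowers effective supply by 65: p = 8 + 4.9q.
New quantity: 201.25 − 2.5q = 8 + 4.9q → q' = 26.1149.
Overproduction Δq = 26.1149 − 17.3311 = 8.7838; wedge = subsidy = 65.
Welfare loss = ½ × 8.7838 × 65 = 285.47.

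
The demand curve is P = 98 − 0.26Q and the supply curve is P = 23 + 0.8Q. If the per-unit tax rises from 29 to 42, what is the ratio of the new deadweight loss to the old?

Competitive equilibrium: 98 − 0.26Q = 23 + 0.8Q → Q* = 70.7547, P* = 79.6038.
For a per-unit tax t: ΔQ = t/1.06, so DWL = ½·t·(t/1.06) = t²/2.12.
At t = 29: DWL = 396.698. At t = 42: DWL = 832.075.
Ratio = (42/29)² = 2.098.

2.098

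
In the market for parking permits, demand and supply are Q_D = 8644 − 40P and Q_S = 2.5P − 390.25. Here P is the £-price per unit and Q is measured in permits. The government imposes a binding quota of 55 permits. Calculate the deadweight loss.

In inverse form: demand P = 216.1 − 0.025Q, supply P = 156.1 + 0.4Q.
Competitive equilibrium: 216.1 − 0.025Q = 156.1 + 0.4Q → Q* = 141.1765, P* = 212.5706.
At Q = 55: demand price = 216.1 − 0.025·55 = 214.725; supply price = 156.1 + 0.4·55 = 178.1.
ΔQ = 141.1765 − 55 = 86.1765; wedge = 214.725 − 178.1 = 36.625.
DWL = ½ × 86.1765 × 36.625 = £1578.11.

£1578.11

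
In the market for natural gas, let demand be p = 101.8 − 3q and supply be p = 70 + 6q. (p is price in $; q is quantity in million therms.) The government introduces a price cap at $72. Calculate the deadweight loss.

Competitive equilibrium: 101.8 − 3q = 70 + 6q → q* = 3.5333, p* = 91.2.
At the ceiling p = 72, quantity supplied = (72 − 70)/6 = 0.3333.
Willingness to pay at q' = 0.3333: 101.8 − 3·0.3333 = 100.8001.
Δq = 3.5333 − 0.3333 = 3.2; wedge = 100.8001 − 72 = 28.8001.
DWL = ½ × 3.2 × 28.8001 = $46.08 million.

$46.08 million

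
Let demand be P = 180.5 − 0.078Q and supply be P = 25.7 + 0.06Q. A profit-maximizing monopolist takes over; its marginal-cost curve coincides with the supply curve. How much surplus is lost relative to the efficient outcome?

11321.78

Competitive equilibrium: 180.5 − 0.078Q = 25.7 + 0.06Q → Q* = 1121.73913, P* = 93.00435.
Marginal revenue: MR = 180.5 − 0.156Q. Set MR = MC: 180.5 − 0.156Q = 25.7 + 0.06Q → Q_m = 716.66667.
Price P_m = 180.5 − 0.078·716.66667 = 124.6; MC(Q_m) = 25.7 + 0.06·716.66667 = 68.7.
Competitive Q* = 1121.73913, so ΔQ = 405.07246; wedge = 124.6 − 68.7 = 55.9.
The triangle = ½ × 405.07246 × 55.9 = 11321.78.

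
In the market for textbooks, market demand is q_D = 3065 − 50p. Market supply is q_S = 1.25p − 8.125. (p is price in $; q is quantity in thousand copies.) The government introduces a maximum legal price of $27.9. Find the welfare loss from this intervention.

$658.60 thousand

In inverse form: demand p = 61.3 − 0.02q, supply p = 6.5 + 0.8q.
Competitive equilibrium: 61.3 − 0.02q = 6.5 + 0.8q → q* = 66.8293, p* = 59.9634.
At the ceiling p = 27.9, quantity supplied = (27.9 − 6.5)/0.8 = 26.75.
Willingness to pay at q' = 26.75: 61.3 − 0.02·26.75 = 60.765.
Δq = 66.8293 − 26.75 = 40.0793; wedge = 60.765 − 27.9 = 32.865.
Welfare loss = ½ × 40.0793 × 32.865 = $658.60 thousand.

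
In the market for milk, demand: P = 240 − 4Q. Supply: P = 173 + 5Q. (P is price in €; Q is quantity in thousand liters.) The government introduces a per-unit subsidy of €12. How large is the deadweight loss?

€8 thousand

Competitive equilibrium: 240 − 4Q = 173 + 5Q → Q* = 7.4444, P* = 210.2222.
The subsidy lowers effective supply by 12: P = 161 + 5Q.
New quantity: 240 − 4Q = 161 + 5Q → Q' = 8.7778.
Overproduction ΔQ = 8.7778 − 7.4444 = 1.3334; wedge = subsidy = 12.
DWL = ½ × 1.3334 × 12 = €8 thousand.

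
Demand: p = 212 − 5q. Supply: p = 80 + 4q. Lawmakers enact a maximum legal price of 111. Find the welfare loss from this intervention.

215.28

Competitive equilibrium: 212 − 5q = 80 + 4q → q* = 14.6667, p* = 138.6667.
At the ceiling p = 111, quantity supplied = (111 − 80)/4 = 7.75.
Willingness to pay at q' = 7.75: 212 − 5·7.75 = 173.25.
Δq = 14.6667 − 7.75 = 6.9167; wedge = 173.25 − 111 = 62.25.
The triangle = ½ × 6.9167 × 62.25 = 215.28.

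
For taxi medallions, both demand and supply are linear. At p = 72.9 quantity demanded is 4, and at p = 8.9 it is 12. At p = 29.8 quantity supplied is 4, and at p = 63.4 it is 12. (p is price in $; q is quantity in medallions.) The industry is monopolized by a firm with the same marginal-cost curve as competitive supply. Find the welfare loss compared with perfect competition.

Demand slope = (8.9 − 72.9)/(12 − 4) = −8, so p = 104.9 − 8q.
Supply slope = (63.4 − 29.8)/(12 − 4) = 4.2, so p = 13 + 4.2q.
Competitive equilibrium: 104.9 − 8q = 13 + 4.2q → q* = 7.5328, p* = 44.6377.
Marginal revenue: MR = 104.9 − 16q. Set MR = MC: 104.9 − 16q = 13 + 4.2q → q_m = 4.5495.
Price p_m = 104.9 − 8·4.5495 = 68.504; MC(q_m) = 13 + 4.2·4.5495 = 32.1079.
Competitive q* = 7.5328, so Δq = 2.9833; wedge = 68.504 − 32.1079 = 36.3961.
DWL = ½ × 2.9833 × 36.3961 = $54.29.

$54.29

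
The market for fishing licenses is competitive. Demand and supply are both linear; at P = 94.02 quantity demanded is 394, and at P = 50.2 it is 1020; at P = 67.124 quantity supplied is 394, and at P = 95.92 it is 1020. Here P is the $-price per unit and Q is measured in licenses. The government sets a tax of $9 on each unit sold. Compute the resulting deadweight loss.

$349.14

Demand slope = (50.2 − 94.02)/(1020 − 394) = −0.07, so P = 121.6 − 0.07Q.
Supply slope = (95.92 − 67.124)/(1020 − 394) = 0.046, so P = 49 + 0.046Q.
Competitive equilibrium: 121.6 − 0.07Q = 49 + 0.046Q → Q* = 625.8621, P* = 77.7897.
With the tax, the buyer price exceeds the seller price by 9: (121.6 − 0.07Q) − (49 + 0.046Q) = 9 → Q' = 548.2759.
ΔQ = 625.8621 − 548.2759 = 77.5862; the wedge equals the tax, 9.
DWL = ½ × 77.5862 × 9 = $349.14.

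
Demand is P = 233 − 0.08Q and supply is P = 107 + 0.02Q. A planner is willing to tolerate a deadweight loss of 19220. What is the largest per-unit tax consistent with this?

62

Competitive equilibrium: 233 − 0.08Q = 107 + 0.02Q → Q* = 1260, P* = 132.2.
A tax t gives ΔQ = t/0.1 and wedge t, so DWL = t²/0.2.
t²/0.2 = 19220 → t² = 3844 → t = 62.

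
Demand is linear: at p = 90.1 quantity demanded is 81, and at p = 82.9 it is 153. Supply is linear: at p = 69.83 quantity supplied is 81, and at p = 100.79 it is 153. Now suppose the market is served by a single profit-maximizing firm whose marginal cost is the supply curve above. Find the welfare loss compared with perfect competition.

Demand slope = (82.9 − 90.1)/(153 − 81) = −0.1, so p = 98.2 − 0.1q.
Supply slope = (100.79 − 69.83)/(153 − 81) = 0.43, so p = 35 + 0.43q.
Competitive equilibrium: 98.2 − 0.1q = 35 + 0.43q → q* = 119.2453, p* = 86.2755.
Marginal revenue: MR = 98.2 − 0.2q. Set MR = MC: 98.2 − 0.2q = 35 + 0.43q → q_m = 100.3175.
Price p_m = 98.2 − 0.1·100.3175 = 88.1683; MC(q_m) = 35 + 0.43·100.3175 = 78.1365.
Competitive q* = 119.2453, so Δq = 18.9278; wedge = 88.1683 − 78.1365 = 10.0318.
Welfare loss = ½ × 18.9278 × 10.0318 = 94.94.

94.94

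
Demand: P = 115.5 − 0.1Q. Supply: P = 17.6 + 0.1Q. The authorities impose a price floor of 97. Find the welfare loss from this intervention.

Competitive equilibrium: 115.5 − 0.1Q = 17.6 + 0.1Q → Q* = 489.5, P* = 66.55.
At the floor P = 97, quantity demanded = (115.5 − 97)/0.1 = 185.
Sellers' marginal cost at Q' = 185: 17.6 + 0.1·185 = 36.1.
ΔQ = 489.5 − 185 = 304.5; wedge = 97 − 36.1 = 60.9.
Deadweight loss = ½ × 304.5 × 60.9 = 9272.025.

9272.025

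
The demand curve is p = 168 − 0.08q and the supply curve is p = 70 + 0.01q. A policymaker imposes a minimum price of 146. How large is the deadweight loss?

29808.68

Competitive equilibrium: 168 − 0.08q = 70 + 0.01q → q* = 1088.8889, p* = 80.8889.
At the floor p = 146, quantity demanded = (168 − 146)/0.08 = 275.
Sellers' marginal cost at q' = 275: 70 + 0.01·275 = 72.75.
Δq = 1088.8889 − 275 = 813.8889; wedge = 146 − 72.75 = 73.25.
DWL = ½ × 813.8889 × 73.25 = 29808.68.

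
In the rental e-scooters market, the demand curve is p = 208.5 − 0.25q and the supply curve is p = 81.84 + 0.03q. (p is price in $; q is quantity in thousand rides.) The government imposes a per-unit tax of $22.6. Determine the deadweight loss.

Competitive equilibrium: 208.5 − 0.25q = 81.84 + 0.03q → q* = 452.3571, p* = 95.4107.
With the tax, the buyer price exceeds the seller price by 22.6: (208.5 − 0.25q) − (81.84 + 0.03q) = 22.6 → q' = 371.6429.
Δq = 452.3571 − 371.6429 = 80.7142; the wedge equals the tax, 22.6.
The triangle = ½ × 80.7142 × 22.6 = $912.07 thousand.

$912.07 thousand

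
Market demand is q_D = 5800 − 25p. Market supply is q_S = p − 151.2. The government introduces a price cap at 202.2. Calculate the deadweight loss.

In inverse form: demand p = 232 − 0.04q, supply p = 151.2 + q.
Competitive equilibrium: 232 − 0.04q = 151.2 + q → q* = 77.6923, p* = 228.8923.
At the ceiling p = 202.2, quantity supplied = (202.2 − 151.2)/1 = 51.
Willingness to pay at q' = 51: 232 − 0.04·51 = 229.96.
Δq = 77.6923 − 51 = 26.6923; wedge = 229.96 − 202.2 = 27.76.
Deadweight loss = ½ × 26.6923 × 27.76 = 370.49.

370.49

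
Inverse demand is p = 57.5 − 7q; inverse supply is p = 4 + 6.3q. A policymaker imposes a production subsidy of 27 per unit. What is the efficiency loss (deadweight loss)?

27.41

Competitive equilibrium: 57.5 − 7q = 4 + 6.3q → q* = 4.0226, p* = 29.3421.
The subsidy lowers effective supply by 27: p = 6.3q − 23.
New quantity: 57.5 − 7q = 6.3q − 23 → q' = 6.0526.
Overproduction Δq = 6.0526 − 4.0226 = 2.03; wedge = subsidy = 27.
DWL = ½ × 2.03 × 27 = 27.41.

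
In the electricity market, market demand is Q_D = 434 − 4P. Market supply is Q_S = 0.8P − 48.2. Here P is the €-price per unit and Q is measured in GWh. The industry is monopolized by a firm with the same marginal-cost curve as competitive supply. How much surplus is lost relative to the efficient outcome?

€15.84

In inverse form: demand P = 108.5 − 0.25Q, supply P = 60.25 + 1.25Q.
Competitive equilibrium: 108.5 − 0.25Q = 60.25 + 1.25Q → Q* = 32.1667, P* = 100.4583.
Marginal revenue: MR = 108.5 − 0.5Q. Set MR = MC: 108.5 − 0.5Q = 60.25 + 1.25Q → Q_m = 27.5714.
Price P_m = 108.5 − 0.25·27.5714 = 101.6072; MC(Q_m) = 60.25 + 1.25·27.5714 = 94.7143.
Competitive Q* = 32.1667, so ΔQ = 4.5953; wedge = 101.6072 − 94.7143 = 6.8929.
DWL = ½ × 4.5953 × 6.8929 = €15.84.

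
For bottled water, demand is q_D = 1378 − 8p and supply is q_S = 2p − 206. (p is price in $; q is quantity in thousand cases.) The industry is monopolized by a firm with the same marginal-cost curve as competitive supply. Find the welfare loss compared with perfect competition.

$106.57 thousand

In inverse form: demand p = 172.25 − 0.125q, supply p = 103 + 0.5q.
Competitive equilibrium: 172.25 − 0.125q = 103 + 0.5q → q* = 110.8, p* = 158.4.
Marginal revenue: MR = 172.25 − 0.25q. Set MR = MC: 172.25 − 0.25q = 103 + 0.5q → q_m = 92.3333.
Price p_m = 172.25 − 0.125·92.3333 = 160.7083; MC(q_m) = 103 + 0.5·92.3333 = 149.1667.
Competitive q* = 110.8, so Δq = 18.4667; wedge = 160.7083 − 149.1667 = 11.5416.
Welfare loss = ½ × 18.4667 × 11.5416 = $106.57 thousand.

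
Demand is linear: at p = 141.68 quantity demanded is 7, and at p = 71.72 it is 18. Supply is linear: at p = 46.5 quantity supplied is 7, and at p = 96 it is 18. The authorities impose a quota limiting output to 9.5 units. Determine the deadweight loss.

Demand slope = (71.72 − 141.68)/(18 − 7) = −6.36, so p = 186.2 − 6.36q.
Supply slope = (96 − 46.5)/(18 − 7) = 4.5, so p = 15 + 4.5q.
Competitive equilibrium: 186.2 − 6.36q = 15 + 4.5q → q* = 15.7643, p* = 85.9392.
At q = 9.5: demand price = 186.2 − 6.36·9.5 = 125.78; supply price = 15 + 4.5·9.5 = 57.75.
Δq = 15.7643 − 9.5 = 6.2643; wedge = 125.78 − 57.75 = 68.03.
DWL = ½ × 6.2643 × 68.03 = 213.08.

213.08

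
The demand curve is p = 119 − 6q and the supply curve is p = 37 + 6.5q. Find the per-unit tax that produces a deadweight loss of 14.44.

Competitive equilibrium: 119 − 6q = 37 + 6.5q → q* = 6.56, p* = 79.64.
A tax t gives Δq = t/12.5 and wedge t, so DWL = t²/25.
t²/25 = 14.44 → t² = 361 → t = 19.

19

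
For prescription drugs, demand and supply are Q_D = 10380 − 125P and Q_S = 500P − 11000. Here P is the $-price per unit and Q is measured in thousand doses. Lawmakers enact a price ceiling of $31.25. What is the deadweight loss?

In inverse form: demand P = 83.04 − 0.008Q, supply P = 22 + 0.002Q.
Competitive equilibrium: 83.04 − 0.008Q = 22 + 0.002Q → Q* = 6104, P* = 34.208.
At the ceiling P = 31.25, quantity supplied = (31.25 − 22)/0.002 = 4625.
Willingness to pay at Q' = 4625: 83.04 − 0.008·4625 = 46.04.
ΔQ = 6104 − 4625 = 1479; wedge = 46.04 − 31.25 = 14.79.
Deadweight loss = ½ × 1479 × 14.79 = $10937.205 thousand.

$10937.205 thousand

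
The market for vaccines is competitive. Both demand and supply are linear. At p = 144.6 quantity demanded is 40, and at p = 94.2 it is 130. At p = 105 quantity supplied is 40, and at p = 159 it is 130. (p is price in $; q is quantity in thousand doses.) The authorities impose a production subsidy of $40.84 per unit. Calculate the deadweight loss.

Demand slope = (94.2 − 144.6)/(130 − 40) = −0.56, so p = 167 − 0.56q.
Supply slope = (159 − 105)/(130 − 40) = 0.6, so p = 81 + 0.6q.
Competitive equilibrium: 167 − 0.56q = 81 + 0.6q → q* = 74.1379, p* = 125.4828.
The subsidy lowers effective supply by 40.84: p = 40.16 + 0.6q.
New quantity: 167 − 0.56q = 40.16 + 0.6q → q' = 109.3448.
Overproduction Δq = 109.3448 − 74.1379 = 35.2069; wedge = subsidy = 40.84.
Deadweight loss = ½ × 35.2069 × 40.84 = $718.92 thousand.

$718.92 thousand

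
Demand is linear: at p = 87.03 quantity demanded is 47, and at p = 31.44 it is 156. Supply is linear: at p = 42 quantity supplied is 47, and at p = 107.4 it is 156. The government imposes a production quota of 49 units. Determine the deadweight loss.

825.54

Demand slope = (31.44 − 87.03)/(156 − 47) = −0.51, so p = 111 − 0.51q.
Supply slope = (107.4 − 42)/(156 − 47) = 0.6, so p = 13.8 + 0.6q.
Competitive equilibrium: 111 − 0.51q = 13.8 + 0.6q → q* = 87.5676, p* = 66.3405.
At q = 49: demand price = 111 − 0.51·49 = 86.01; supply price = 13.8 + 0.6·49 = 43.2.
Δq = 87.5676 − 49 = 38.5676; wedge = 86.01 − 43.2 = 42.81.
Welfare loss = ½ × 38.5676 × 42.81 = 825.54.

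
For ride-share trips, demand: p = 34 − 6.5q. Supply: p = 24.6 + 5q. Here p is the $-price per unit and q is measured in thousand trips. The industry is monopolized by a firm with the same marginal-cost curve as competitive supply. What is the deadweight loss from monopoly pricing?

$0.50 thousand

Competitive equilibrium: 34 − 6.5q = 24.6 + 5q → q* = 0.8174, p* = 28.687.
Marginal revenue: MR = 34 − 13q. Set MR = MC: 34 − 13q = 24.6 + 5q → q_m = 0.5222.
Price p_m = 34 − 6.5·0.5222 = 30.6057; MC(q_m) = 24.6 + 5·0.5222 = 27.211.
Competitive q* = 0.8174, so Δq = 0.2952; wedge = 30.6057 − 27.211 = 3.3947.
Welfare loss = ½ × 0.2952 × 3.3947 = $0.50 thousand.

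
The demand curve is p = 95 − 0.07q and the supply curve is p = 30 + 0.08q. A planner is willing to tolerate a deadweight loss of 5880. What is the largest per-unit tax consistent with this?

42

Competitive equilibrium: 95 − 0.07q = 30 + 0.08q → q* = 433.3333, p* = 64.6667.
A tax t gives Δq = t/0.15 and wedge t, so DWL = t²/0.3.
t²/0.3 = 5880 → t² = 1764 → t = 42.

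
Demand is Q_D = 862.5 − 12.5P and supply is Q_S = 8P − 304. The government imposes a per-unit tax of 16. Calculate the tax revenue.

In inverse form: demand P = 69 − 0.08Q, supply P = 38 + 0.125Q.
Competitive equilibrium: 69 − 0.08Q = 38 + 0.125Q → Q* = 151.2195, P* = 56.9024.
With the tax, the buyer price exceeds the seller price by 16: (69 − 0.08Q) − (38 + 0.125Q) = 16 → Q' = 73.1707.
Tax revenue = 16 × 73.1707 = 1170.73.

1170.73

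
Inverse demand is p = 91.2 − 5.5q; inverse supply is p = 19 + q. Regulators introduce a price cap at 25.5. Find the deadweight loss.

69

Competitive equilibrium: 91.2 − 5.5q = 19 + q → q* = 11.1077, p* = 30.1077.
At the ceiling p = 25.5, quantity supplied = (25.5 − 19)/1 = 6.5.
Willingness to pay at q' = 6.5: 91.2 − 5.5·6.5 = 55.45.
Δq = 11.1077 − 6.5 = 4.6077; wedge = 55.45 − 25.5 = 29.95.
DWL = ½ × 4.6077 × 29.95 = 69.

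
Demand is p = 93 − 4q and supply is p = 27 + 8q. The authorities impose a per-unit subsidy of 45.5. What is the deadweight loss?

86.26

Competitive equilibrium: 93 − 4q = 27 + 8q → q* = 5.5, p* = 71.
The subsidy lowers effective supply by 45.5: p = 8q − 18.5.
New quantity: 93 − 4q = 8q − 18.5 → q' = 9.2917.
Overproduction Δq = 9.2917 − 5.5 = 3.7917; wedge = subsidy = 45.5.
Welfare loss = ½ × 3.7917 × 45.5 = 86.26.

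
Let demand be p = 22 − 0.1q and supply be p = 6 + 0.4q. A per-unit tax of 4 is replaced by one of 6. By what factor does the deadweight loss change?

2.25

Competitive equilibrium: 22 − 0.1q = 6 + 0.4q → q* = 32, p* = 18.8.
For a per-unit tax t: Δq = t/0.5, so DWL = ½·t·(t/0.5) = t²/1.
At t = 4: DWL = 16. At t = 6: DWL = 36.
Ratio = (6/4)² = 2.25.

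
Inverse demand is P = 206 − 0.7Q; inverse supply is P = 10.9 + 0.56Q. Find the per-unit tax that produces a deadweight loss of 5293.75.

115.5

Competitive equilibrium: 206 − 0.7Q = 10.9 + 0.56Q → Q* = 154.8413, P* = 97.6111.
A tax t gives ΔQ = t/1.26 and wedge t, so DWL = t²/2.52.
t²/2.52 = 5293.75 → t² = 13340.25 → t = 115.5.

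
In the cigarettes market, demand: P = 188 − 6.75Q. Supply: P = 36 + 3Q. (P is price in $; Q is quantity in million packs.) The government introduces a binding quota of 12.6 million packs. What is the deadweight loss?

Competitive equilibrium: 188 − 6.75Q = 36 + 3Q → Q* = 15.58974, P* = 82.76923.
At Q = 12.6: demand price = 188 − 6.75·12.6 = 102.95; supply price = 36 + 3·12.6 = 73.8.
ΔQ = 15.58974 − 12.6 = 2.98974; wedge = 102.95 − 73.8 = 29.15.
DWL = ½ × 2.98974 × 29.15 = $43.58 million.

$43.58 million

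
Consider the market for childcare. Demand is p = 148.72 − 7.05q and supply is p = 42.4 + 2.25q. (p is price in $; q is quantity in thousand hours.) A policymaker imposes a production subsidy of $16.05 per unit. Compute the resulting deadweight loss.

$13.85 thousand

Competitive equilibrium: 148.72 − 7.05q = 42.4 + 2.25q → q* = 11.4323, p* = 68.1226.
The subsidy lowers effective supply by 16.05: p = 26.35 + 2.25q.
New quantity: 148.72 − 7.05q = 26.35 + 2.25q → q' = 13.1581.
Overproduction Δq = 13.1581 − 11.4323 = 1.7258; wedge = subsidy = 16.05.
Deadweight loss = ½ × 1.7258 × 16.05 = $13.85 thousand.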